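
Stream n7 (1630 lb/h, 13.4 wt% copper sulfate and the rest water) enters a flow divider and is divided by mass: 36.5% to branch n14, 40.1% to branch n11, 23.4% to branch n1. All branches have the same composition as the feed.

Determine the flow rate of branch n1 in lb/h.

Branch n1 flow = 0.234×1630 = 381.42 lb/h.

381.4 lb/h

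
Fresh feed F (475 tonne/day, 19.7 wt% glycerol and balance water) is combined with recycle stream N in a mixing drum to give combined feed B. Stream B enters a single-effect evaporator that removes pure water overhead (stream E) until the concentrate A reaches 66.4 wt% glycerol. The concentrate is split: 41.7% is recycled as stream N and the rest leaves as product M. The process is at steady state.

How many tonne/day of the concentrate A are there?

241.7 tonne/day

Overall glycerol balance (none leaves overhead): glycerol in fresh feed = glycerol in product, i.e. 475×0.197 = (1−0.417)·A·0.664.
A = 93.575/(0.664×0.583) = 241.73 tonne/day.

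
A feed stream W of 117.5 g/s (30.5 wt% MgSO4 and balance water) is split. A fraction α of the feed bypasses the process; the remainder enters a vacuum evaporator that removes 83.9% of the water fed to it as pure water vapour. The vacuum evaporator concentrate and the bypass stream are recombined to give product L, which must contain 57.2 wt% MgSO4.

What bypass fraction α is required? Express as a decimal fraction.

0.199

All 117.5×0.305 = 35.837 g/s of MgSO4 reaches L, so L = 35.837/0.572 = 62.653 g/s and vapour = 54.847 g/s.
The evaporator receives (1−α)·117.5 of feed at 0.695 water and removes 0.839 of that water:
0.839×0.695×(1−α)×117.5 = 54.847
(1−α) = 54.847/68.515 = 0.8005;  α = 0.1995.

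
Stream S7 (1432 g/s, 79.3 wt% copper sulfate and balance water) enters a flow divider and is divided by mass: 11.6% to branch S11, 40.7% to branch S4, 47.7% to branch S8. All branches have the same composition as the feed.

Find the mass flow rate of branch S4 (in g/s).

582.8 g/s

Branch S4 flow = 0.407×1432 = 582.82 g/s.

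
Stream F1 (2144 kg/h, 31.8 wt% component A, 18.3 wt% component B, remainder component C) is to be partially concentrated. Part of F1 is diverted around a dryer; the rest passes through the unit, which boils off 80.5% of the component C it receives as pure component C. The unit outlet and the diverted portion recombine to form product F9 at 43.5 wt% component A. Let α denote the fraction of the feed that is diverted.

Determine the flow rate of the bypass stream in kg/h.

708.4 kg/h

All 2144×0.318 = 681.79 kg/h of component A reaches F9, so F9 = 681.79/0.435 = 1567.3 kg/h and vapour = 576.66 kg/h.
The evaporator receives (1−α)·2144 of feed at 0.499 component C and removes 0.805 of that component C:
0.805×0.499×(1−α)×2144 = 576.66
(1−α) = 576.66/861.23 = 0.6696;  α = 0.3304.
Bypass flow = 0.3304×2144 = 708.43 kg/h.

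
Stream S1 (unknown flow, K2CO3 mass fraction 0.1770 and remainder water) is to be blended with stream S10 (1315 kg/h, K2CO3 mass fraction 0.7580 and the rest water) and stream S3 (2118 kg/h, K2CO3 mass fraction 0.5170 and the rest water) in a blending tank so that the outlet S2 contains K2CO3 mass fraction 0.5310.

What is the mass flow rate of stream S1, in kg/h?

Let S1 be the unknown flow. Total out = 3433 + S1.
K2CO3 balance: 2091.8 + 0.177·S1 = 0.531·(3433 + S1)
(0.177 − 0.531)·S1 = 0.531×3433 − 2091.8 = -268.85
S1 = -268.85 / -0.354 = 759.47 kg/h

759.5 kg/h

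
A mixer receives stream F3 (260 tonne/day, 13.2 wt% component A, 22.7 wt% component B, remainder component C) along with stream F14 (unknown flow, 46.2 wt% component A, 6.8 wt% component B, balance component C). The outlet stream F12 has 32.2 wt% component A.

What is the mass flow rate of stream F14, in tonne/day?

Let F14 be the unknown flow. Total out = 260 + F14.
component A balance: 34.32 + 0.462·F14 = 0.322·(260 + F14)
(0.462 − 0.322)·F14 = 0.322×260 − 34.32 = 49.4
F14 = 49.4 / 0.140 = 352.86 tonne/day

352.9 tonne/day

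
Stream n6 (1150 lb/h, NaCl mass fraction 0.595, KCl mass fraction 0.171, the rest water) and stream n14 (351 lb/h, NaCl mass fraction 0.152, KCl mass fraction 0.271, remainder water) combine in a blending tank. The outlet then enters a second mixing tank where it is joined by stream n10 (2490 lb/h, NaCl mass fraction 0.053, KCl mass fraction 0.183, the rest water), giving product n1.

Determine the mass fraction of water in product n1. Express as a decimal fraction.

0.595

Overall, product flow = 3991 lb/h.
water in = 1150×0.234 + 351×0.577 + 2490×0.764 = 2374 lb/h.
water fraction in n1 = 0.595.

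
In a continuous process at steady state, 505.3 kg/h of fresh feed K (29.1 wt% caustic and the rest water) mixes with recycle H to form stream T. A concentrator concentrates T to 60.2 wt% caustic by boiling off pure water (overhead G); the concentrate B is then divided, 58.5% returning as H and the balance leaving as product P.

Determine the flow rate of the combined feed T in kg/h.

Overall caustic balance (none leaves overhead): caustic in fresh feed = caustic in product, i.e. 505.3×0.291 = (1−0.585)·B·0.602.
B = 147.04/(0.602×0.415) = 588.57 kg/h.
Recycle H = 0.585×588.57 = 344.31 kg/h.
Combined feed T = 505.3 + 344.31 = 849.61 kg/h.

849.6 kg/h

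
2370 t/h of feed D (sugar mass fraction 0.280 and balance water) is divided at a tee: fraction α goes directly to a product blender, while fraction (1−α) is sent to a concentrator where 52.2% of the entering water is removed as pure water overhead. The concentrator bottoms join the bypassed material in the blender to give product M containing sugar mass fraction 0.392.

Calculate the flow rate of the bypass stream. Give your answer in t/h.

568.3 t/h

All 2370×0.280 = 663.6 t/h of sugar reaches M, so M = 663.6/0.392 = 1692.9 t/h and vapour = 677.14 t/h.
The evaporator receives (1−α)·2370 of feed at 0.720 water and removes 0.522 of that water:
0.522×0.720×(1−α)×2370 = 677.14
(1−α) = 677.14/890.74 = 0.7602;  α = 0.2398.
Bypass flow = 0.2398×2370 = 568.32 t/h.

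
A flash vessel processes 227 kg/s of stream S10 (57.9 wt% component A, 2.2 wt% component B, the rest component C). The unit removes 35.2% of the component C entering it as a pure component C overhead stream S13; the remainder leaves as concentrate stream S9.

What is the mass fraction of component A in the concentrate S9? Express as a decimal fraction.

0.6736

component A is not removed: 227×0.579 = 131.43 kg/s of component A enters S9.
component C entering = 227×0.399 = 90.573 kg/s; overhead removed = 0.352×90.573 = 31.882 kg/s.
Concentrate = 227 − 31.882 = 195.12 kg/s.
Mass fraction = 131.43/195.12 = 0.6736.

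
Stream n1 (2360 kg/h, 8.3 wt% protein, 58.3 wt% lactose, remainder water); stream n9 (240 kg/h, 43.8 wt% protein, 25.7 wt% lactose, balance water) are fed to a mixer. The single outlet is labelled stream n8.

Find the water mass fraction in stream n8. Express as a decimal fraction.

Total flow out = 2360 + 240 = 2600 kg/h.
water in = 2360×0.334 + 240×0.305 = 861.44 kg/h.
water mass fraction in n8 = 861.44/2600 = 0.3313.

0.3313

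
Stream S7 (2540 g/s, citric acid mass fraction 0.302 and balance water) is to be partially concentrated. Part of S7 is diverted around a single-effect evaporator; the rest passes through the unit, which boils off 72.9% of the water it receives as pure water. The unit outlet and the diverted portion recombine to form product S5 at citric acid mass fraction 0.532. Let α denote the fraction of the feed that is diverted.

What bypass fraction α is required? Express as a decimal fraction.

0.150

All 2540×0.302 = 767.08 g/s of citric acid reaches S5, so S5 = 767.08/0.532 = 1441.9 g/s and vapour = 1098.1 g/s.
The evaporator receives (1−α)·2540 of feed at 0.698 water and removes 0.729 of that water:
0.729×0.698×(1−α)×2540 = 1098.1
(1−α) = 1098.1/1292.5 = 0.8496;  α = 0.1504.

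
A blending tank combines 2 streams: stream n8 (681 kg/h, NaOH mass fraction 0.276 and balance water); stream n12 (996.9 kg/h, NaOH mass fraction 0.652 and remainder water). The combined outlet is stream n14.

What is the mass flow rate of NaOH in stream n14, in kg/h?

NaOH out = NaOH in = 681×0.276 + 996.9×0.652 = 837.93 kg/h.

837.9 kg/h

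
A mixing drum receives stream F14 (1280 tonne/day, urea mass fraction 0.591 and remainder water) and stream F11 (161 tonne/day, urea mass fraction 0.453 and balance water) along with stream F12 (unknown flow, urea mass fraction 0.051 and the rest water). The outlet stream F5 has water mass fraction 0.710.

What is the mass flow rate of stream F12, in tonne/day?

1722 tonne/day

Let F12 be the unknown flow. Total out = 1441 + F12.
water balance: 611.59 + 0.949·F12 = 0.710·(1441 + F12)
(0.949 − 0.710)·F12 = 0.710×1441 − 611.59 = 411.52
F12 = 411.52 / 0.239 = 1721.9 tonne/day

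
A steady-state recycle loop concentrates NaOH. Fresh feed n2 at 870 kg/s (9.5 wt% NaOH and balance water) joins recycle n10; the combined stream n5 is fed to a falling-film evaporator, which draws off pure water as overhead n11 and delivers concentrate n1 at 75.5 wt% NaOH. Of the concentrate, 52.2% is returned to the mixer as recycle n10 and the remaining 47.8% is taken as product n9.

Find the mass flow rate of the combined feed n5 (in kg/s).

989.5 kg/s

Overall NaOH balance (none leaves overhead): NaOH in fresh feed = NaOH in product, i.e. 870×0.095 = (1−0.522)·n1·0.755.
n1 = 82.65/(0.755×0.478) = 229.02 kg/s.
Recycle n10 = 0.522×229.02 = 119.55 kg/s.
Combined feed n5 = 870 + 119.55 = 989.55 kg/s.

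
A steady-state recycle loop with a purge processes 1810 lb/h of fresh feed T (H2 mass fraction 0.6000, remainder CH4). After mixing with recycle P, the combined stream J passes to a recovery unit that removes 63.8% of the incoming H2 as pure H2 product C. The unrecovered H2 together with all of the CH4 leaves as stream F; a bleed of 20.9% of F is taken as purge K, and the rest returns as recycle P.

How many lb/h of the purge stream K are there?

CH4 enters only via T and leaves only via the purge: 1810×0.400 = 0.209×(CH4 in F), and the recovery unit passes all CH4, so CH4 in J = CH4 in F = 3464.1 lb/h.
H2 in J: m_A = 1810×0.600 + (1−0.209)·(1−0.638)·m_A, so m_A = 1086/0.7137 = 1521.7 lb/h.
F = (1−0.638)×1521.7 + 3464.1 = 4015 lb/h.
Purge K = 0.209×4015 = 839.13 lb/h.

839.1 lb/h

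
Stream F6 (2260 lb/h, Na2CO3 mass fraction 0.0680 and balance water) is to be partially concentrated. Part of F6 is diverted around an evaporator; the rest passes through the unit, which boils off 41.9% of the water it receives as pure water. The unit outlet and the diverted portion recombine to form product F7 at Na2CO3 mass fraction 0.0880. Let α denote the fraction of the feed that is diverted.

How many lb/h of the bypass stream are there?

All 2260×0.068 = 153.68 lb/h of Na2CO3 reaches F7, so F7 = 153.68/0.088 = 1746.4 lb/h and vapour = 513.64 lb/h.
The evaporator receives (1−α)·2260 of feed at 0.932 water and removes 0.419 of that water:
0.419×0.932×(1−α)×2260 = 513.64
(1−α) = 513.64/882.55 = 0.5820;  α = 0.4180.
Bypass flow = 0.4180×2260 = 944.7 lb/h.

944.7 lb/h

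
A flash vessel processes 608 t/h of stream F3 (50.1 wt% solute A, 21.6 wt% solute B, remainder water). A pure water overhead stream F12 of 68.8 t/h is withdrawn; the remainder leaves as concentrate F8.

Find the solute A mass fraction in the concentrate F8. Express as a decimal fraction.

solute A is not removed: 608×0.501 = 304.61 t/h of solute A enters F8.
Concentrate = 608 − 68.8 = 539.2 t/h.
Mass fraction = 304.61/539.2 = 0.565.

0.565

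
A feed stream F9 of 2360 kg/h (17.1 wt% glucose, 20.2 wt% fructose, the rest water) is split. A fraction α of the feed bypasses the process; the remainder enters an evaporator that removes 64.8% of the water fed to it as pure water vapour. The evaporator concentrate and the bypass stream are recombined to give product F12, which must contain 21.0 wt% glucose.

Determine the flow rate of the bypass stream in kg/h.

All 2360×0.171 = 403.56 kg/h of glucose reaches F12, so F12 = 403.56/0.210 = 1921.7 kg/h and vapour = 438.29 kg/h.
The evaporator receives (1−α)·2360 of feed at 0.627 water and removes 0.648 of that water:
0.648×0.627×(1−α)×2360 = 438.29
(1−α) = 438.29/958.86 = 0.4571;  α = 0.5429.
Bypass flow = 0.5429×2360 = 1281.3 kg/h.

1281 kg/h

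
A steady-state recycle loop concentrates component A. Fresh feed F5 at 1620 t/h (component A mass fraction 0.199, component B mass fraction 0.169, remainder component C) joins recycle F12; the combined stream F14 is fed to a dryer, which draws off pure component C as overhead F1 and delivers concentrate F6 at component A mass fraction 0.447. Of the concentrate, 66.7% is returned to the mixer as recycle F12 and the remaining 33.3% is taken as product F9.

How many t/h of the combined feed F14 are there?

3065 t/h

Overall component A balance (none leaves overhead): component A in fresh feed = component A in product, i.e. 1620×0.199 = (1−0.667)·F6·0.447.
F6 = 322.38/(0.447×0.333) = 2165.8 t/h.
Recycle F12 = 0.667×2165.8 = 1444.6 t/h.
Combined feed F14 = 1620 + 1444.6 = 3064.6 t/h.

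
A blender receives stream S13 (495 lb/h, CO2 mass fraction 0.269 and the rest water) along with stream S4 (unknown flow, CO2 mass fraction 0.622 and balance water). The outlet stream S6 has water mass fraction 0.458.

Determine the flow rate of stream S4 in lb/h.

Let S4 be the unknown flow. Total out = 495 + S4.
water balance: 361.84 + 0.378·S4 = 0.458·(495 + S4)
(0.378 − 0.458)·S4 = 0.458×495 − 361.84 = -135.13
S4 = -135.13 / -0.080 = 1689.2 lb/h

1689 lb/h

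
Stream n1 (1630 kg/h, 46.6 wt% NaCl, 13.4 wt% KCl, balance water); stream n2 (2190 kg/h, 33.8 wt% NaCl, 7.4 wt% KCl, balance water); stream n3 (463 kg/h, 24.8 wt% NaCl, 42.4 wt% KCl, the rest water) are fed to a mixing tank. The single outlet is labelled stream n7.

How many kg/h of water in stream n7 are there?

water out = water in = 1630×0.400 + 2190×0.588 + 463×0.328 = 2091.6 kg/h.

2092 kg/h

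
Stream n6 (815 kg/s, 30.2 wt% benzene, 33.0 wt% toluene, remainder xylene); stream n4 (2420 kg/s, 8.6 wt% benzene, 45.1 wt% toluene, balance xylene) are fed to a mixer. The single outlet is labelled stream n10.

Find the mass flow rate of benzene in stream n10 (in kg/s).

454.2 kg/s

benzene out = benzene in = 815×0.302 + 2420×0.086 = 454.25 kg/s.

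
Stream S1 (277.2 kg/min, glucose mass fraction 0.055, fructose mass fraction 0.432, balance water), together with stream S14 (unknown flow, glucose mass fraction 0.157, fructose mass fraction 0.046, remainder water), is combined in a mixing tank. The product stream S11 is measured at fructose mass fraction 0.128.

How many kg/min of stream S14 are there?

Let S14 be the unknown flow. Total out = 277.2 + S14.
fructose balance: 119.75 + 0.046·S14 = 0.128·(277.2 + S14)
(0.046 − 0.128)·S14 = 0.128×277.2 − 119.75 = -84.269
S14 = -84.269 / -0.082 = 1027.7 kg/min

1028 kg/min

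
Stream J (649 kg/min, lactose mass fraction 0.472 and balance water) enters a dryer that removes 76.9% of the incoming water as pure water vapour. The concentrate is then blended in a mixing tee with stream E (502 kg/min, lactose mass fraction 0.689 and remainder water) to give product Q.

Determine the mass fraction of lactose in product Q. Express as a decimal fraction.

Vapour removed = 0.769×0.528×649 = 263.51 kg/min; concentrate = 385.49 kg/min.
lactose reaching the mixer = 306.33 (from concentrate) + 502×0.689 = 652.21 kg/min.
Product flow = 385.49 + 502 = 887.49 kg/min; lactose fraction = 0.735.

0.735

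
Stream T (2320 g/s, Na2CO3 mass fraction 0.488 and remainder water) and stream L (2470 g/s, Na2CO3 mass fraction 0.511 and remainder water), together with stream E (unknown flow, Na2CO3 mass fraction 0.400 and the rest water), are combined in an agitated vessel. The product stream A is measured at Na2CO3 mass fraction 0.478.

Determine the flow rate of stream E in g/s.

1342 g/s

Let E be the unknown flow. Total out = 4790 + E.
Na2CO3 balance: 2394.3 + 0.400·E = 0.478·(4790 + E)
(0.400 − 0.478)·E = 0.478×4790 − 2394.3 = -104.71
E = -104.71 / -0.078 = 1342.4 g/s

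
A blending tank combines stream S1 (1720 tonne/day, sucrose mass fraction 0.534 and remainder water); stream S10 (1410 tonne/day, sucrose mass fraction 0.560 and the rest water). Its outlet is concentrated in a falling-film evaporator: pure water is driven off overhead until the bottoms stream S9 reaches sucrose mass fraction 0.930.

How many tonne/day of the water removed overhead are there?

1293 tonne/day

sucrose entering = 1720×0.534 + 1410×0.560 = 1708.1 tonne/day.
All sucrose reports to S9, so S9 = 1708.1/0.930 = 1836.6 tonne/day.
Total feed = 3130 tonne/day; overhead = 3130 − 1836.6 = 1293.4 tonne/day.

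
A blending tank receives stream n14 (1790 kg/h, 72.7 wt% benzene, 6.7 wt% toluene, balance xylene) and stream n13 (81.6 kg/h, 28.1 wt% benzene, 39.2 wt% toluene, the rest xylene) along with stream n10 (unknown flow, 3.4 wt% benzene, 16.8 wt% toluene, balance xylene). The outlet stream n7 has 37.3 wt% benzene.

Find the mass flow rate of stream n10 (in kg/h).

Let n10 be the unknown flow. Total out = 1871.6 + n10.
benzene balance: 1324.3 + 0.034·n10 = 0.373·(1871.6 + n10)
(0.034 − 0.373)·n10 = 0.373×1871.6 − 1324.3 = -626.15
n10 = -626.15 / -0.339 = 1847.1 kg/h

1847 kg/h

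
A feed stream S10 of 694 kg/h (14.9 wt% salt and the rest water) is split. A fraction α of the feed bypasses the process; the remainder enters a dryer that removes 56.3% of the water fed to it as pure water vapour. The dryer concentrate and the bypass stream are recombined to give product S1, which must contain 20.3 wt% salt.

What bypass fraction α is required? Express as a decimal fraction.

All 694×0.149 = 103.41 kg/h of salt reaches S1, so S1 = 103.41/0.203 = 509.39 kg/h and vapour = 184.61 kg/h.
The evaporator receives (1−α)·694 of feed at 0.851 water and removes 0.563 of that water:
0.563×0.851×(1−α)×694 = 184.61
(1−α) = 184.61/332.5 = 0.5552;  α = 0.4448.

0.445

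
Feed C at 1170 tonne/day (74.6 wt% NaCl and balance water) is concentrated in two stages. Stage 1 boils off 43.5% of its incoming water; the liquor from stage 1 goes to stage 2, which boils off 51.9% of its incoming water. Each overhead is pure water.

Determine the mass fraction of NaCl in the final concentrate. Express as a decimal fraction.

0.915

water in feed = 1170×0.254 = 297.18 tonne/day.
After stage 1: water left = (1−0.435)×297.18 = 167.91; stream total = 1040.7 tonne/day.
After stage 2: water left = (1−0.519)×167.91 = 80.763; final concentrate = 953.58 tonne/day.
NaCl fraction = 872.82/953.58 = 0.915.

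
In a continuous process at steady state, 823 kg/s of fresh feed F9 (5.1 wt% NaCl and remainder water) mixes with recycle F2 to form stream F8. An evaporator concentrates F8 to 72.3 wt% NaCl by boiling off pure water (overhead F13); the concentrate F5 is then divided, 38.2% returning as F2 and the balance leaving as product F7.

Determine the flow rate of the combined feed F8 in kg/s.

858.9 kg/s

Overall NaCl balance (none leaves overhead): NaCl in fresh feed = NaCl in product, i.e. 823×0.051 = (1−0.382)·F5·0.723.
F5 = 41.973/(0.723×0.618) = 93.938 kg/s.
Recycle F2 = 0.382×93.938 = 35.884 kg/s.
Combined feed F8 = 823 + 35.884 = 858.88 kg/s.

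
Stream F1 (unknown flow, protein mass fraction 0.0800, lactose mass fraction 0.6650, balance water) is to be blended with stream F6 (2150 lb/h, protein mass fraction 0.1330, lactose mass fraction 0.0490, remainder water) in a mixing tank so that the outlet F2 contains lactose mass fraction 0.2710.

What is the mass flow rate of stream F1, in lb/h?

1211 lb/h

Let F1 be the unknown flow. Total out = 2150 + F1.
lactose balance: 105.35 + 0.665·F1 = 0.271·(2150 + F1)
(0.665 − 0.271)·F1 = 0.271×2150 − 105.35 = 477.3
F1 = 477.3 / 0.394 = 1211.4 lb/h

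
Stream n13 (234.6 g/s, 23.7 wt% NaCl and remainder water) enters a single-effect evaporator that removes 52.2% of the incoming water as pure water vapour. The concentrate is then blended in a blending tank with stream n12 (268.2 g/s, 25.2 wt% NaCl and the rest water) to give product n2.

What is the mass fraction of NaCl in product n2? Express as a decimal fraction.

Vapour removed = 0.522×0.763×234.6 = 93.438 g/s; concentrate = 141.16 g/s.
NaCl reaching the mixer = 55.6 (from concentrate) + 268.2×0.252 = 123.19 g/s.
Product flow = 141.16 + 268.2 = 409.36 g/s; NaCl fraction = 0.301.

0.301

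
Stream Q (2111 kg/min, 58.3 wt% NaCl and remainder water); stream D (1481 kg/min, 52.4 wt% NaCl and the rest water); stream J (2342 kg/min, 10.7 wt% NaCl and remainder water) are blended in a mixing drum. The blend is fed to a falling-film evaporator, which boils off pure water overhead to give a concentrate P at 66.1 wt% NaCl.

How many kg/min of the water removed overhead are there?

NaCl entering = 2111×0.583 + 1481×0.524 + 2342×0.107 = 2257.4 kg/min.
All NaCl reports to P, so P = 2257.4/0.661 = 3415.1 kg/min.
Total feed = 5934 kg/min; overhead = 5934 − 3415.1 = 2518.9 kg/min.

2519 kg/min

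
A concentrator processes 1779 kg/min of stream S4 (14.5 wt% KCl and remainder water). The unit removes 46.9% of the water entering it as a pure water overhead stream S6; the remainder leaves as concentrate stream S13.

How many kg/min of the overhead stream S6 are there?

water entering = 1779×0.855 = 1521 kg/min; overhead removed = 0.469×1521 = 713.37 kg/min.

713.4 kg/min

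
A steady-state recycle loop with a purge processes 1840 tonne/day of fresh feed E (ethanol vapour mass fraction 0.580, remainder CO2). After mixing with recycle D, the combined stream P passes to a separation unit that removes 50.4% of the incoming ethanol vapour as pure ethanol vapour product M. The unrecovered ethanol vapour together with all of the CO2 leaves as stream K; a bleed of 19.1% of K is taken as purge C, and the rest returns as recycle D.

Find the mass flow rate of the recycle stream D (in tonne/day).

3988 tonne/day

CO2 enters only via E and leaves only via the purge: 1840×0.420 = 0.191×(CO2 in K), and the separation unit passes all CO2, so CO2 in P = CO2 in K = 4046.1 tonne/day.
ethanol vapour in P: m_A = 1840×0.580 + (1−0.191)·(1−0.504)·m_A, so m_A = 1067.2/0.5987 = 1782.4 tonne/day.
K = (1−0.504)×1782.4 + 4046.1 = 4930.2 tonne/day.
Recycle D = (1−0.191)×4930.2 = 3988.5 tonne/day.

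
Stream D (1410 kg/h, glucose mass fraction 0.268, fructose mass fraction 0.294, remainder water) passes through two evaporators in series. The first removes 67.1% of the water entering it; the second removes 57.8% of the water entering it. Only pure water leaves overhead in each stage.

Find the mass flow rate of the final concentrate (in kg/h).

878.2 kg/h

water in feed = 1410×0.438 = 617.58 kg/h.
After stage 1: water left = (1−0.671)×617.58 = 203.18; stream total = 995.6 kg/h.
After stage 2: water left = (1−0.578)×203.18 = 85.744; final concentrate = 878.16 kg/h.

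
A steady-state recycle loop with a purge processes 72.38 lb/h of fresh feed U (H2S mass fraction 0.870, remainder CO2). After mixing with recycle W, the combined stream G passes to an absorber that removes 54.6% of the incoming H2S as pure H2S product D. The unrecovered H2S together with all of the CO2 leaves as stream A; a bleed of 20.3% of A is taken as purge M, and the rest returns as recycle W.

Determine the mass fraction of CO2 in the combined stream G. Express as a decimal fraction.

CO2 enters only via U and leaves only via the purge: 72.38×0.130 = 0.203×(CO2 in A), and the absorber passes all CO2, so CO2 in G = CO2 in A = 46.352 lb/h.
H2S in G: m_A = 72.38×0.870 + (1−0.203)·(1−0.546)·m_A, so m_A = 62.971/0.6382 = 98.675 lb/h.
G = 98.675 + 46.352 = 145.03 lb/h.
CO2 fraction in G = 46.352/145.03 = 0.320.

0.320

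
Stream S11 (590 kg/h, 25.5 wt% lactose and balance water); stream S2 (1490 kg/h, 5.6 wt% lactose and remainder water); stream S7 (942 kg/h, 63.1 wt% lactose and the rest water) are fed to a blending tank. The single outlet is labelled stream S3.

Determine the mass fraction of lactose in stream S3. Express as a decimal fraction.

0.274

Total flow out = 590 + 1490 + 942 = 3022 kg/h.
lactose in = 590×0.255 + 1490×0.056 + 942×0.631 = 828.29 kg/h.
lactose mass fraction in S3 = 828.29/3022 = 0.274.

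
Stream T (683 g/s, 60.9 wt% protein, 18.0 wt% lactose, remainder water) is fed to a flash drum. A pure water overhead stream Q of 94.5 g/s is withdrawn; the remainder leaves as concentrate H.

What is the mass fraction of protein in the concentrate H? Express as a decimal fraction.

protein is not removed: 683×0.609 = 415.95 g/s of protein enters H.
Concentrate = 683 − 94.5 = 588.5 g/s.
Mass fraction = 415.95/588.5 = 0.7068.

0.7068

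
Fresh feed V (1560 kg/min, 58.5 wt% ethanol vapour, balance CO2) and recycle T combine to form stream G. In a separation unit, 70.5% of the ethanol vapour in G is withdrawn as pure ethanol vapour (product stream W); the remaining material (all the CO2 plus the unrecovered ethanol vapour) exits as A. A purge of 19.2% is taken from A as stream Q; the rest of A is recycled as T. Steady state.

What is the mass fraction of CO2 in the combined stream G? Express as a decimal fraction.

CO2 enters only via V and leaves only via the purge: 1560×0.415 = 0.192×(CO2 in A), and the separation unit passes all CO2, so CO2 in G = CO2 in A = 3371.9 kg/min.
ethanol vapour in G: m_A = 1560×0.585 + (1−0.192)·(1−0.705)·m_A, so m_A = 912.6/0.7616 = 1198.2 kg/min.
G = 1198.2 + 3371.9 = 4570.1 kg/min.
CO2 fraction in G = 3371.9/4570.1 = 0.7378.

0.7378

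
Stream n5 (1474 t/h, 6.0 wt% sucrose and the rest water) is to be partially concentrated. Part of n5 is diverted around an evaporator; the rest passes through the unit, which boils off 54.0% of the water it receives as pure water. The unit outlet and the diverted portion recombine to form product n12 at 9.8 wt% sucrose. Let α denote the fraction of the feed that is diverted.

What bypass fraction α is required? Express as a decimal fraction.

All 1474×0.060 = 88.44 t/h of sucrose reaches n12, so n12 = 88.44/0.098 = 902.45 t/h and vapour = 571.55 t/h.
The evaporator receives (1−α)·1474 of feed at 0.940 water and removes 0.540 of that water:
0.540×0.940×(1−α)×1474 = 571.55
(1−α) = 571.55/748.2 = 0.7639;  α = 0.2361.

0.236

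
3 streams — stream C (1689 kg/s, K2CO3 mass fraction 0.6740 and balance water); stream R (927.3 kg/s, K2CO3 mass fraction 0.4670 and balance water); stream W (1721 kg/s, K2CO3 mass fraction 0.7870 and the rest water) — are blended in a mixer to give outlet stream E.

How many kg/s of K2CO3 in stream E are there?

2926 kg/s

K2CO3 out = K2CO3 in = 1689×0.674 + 927.3×0.467 + 1721×0.787 = 2925.9 kg/s.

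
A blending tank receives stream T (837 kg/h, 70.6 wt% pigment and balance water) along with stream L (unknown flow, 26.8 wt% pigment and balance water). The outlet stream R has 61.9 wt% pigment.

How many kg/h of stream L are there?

Let L be the unknown flow. Total out = 837 + L.
pigment balance: 590.92 + 0.268·L = 0.619·(837 + L)
(0.268 − 0.619)·L = 0.619×837 − 590.92 = -72.819
L = -72.819 / -0.351 = 207.46 kg/h

207.5 kg/h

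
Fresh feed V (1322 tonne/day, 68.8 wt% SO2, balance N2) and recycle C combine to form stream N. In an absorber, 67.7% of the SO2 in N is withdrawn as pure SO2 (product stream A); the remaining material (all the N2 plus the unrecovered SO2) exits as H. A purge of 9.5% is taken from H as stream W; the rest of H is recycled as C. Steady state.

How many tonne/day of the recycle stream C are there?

N2 enters only via V and leaves only via the purge: 1322×0.312 = 0.095×(N2 in H), and the absorber passes all N2, so N2 in N = N2 in H = 4341.7 tonne/day.
SO2 in N: m_A = 1322×0.688 + (1−0.095)·(1−0.677)·m_A, so m_A = 909.54/0.7077 = 1285.2 tonne/day.
H = (1−0.677)×1285.2 + 4341.7 = 4756.9 tonne/day.
Recycle C = (1−0.095)×4756.9 = 4305 tonne/day.

4305 tonne/day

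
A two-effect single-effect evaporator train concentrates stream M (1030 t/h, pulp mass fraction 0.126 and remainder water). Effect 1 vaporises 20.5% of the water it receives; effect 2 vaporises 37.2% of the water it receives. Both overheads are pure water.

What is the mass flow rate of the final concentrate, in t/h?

579.2 t/h

water in feed = 1030×0.874 = 900.22 t/h.
After stage 1: water left = (1−0.205)×900.22 = 715.67; stream total = 845.45 t/h.
After stage 2: water left = (1−0.372)×715.67 = 449.44; final concentrate = 579.22 t/h.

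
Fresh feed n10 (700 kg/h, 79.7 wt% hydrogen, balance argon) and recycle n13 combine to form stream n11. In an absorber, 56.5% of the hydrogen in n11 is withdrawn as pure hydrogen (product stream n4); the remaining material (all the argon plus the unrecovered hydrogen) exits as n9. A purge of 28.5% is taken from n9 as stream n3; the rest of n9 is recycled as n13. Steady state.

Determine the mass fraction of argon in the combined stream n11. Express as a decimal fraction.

0.381

argon enters only via n10 and leaves only via the purge: 700×0.203 = 0.285×(argon in n9), and the absorber passes all argon, so argon in n11 = argon in n9 = 498.6 kg/h.
hydrogen in n11: m_A = 700×0.797 + (1−0.285)·(1−0.565)·m_A, so m_A = 557.9/0.6890 = 809.75 kg/h.
n11 = 809.75 + 498.6 = 1308.4 kg/h.
argon fraction in n11 = 498.6/1308.4 = 0.381.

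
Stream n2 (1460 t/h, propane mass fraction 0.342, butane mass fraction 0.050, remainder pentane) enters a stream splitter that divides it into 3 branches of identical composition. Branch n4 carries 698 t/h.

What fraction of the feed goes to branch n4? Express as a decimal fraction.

Fraction to n4 = 698/1460 = 0.4781.

0.478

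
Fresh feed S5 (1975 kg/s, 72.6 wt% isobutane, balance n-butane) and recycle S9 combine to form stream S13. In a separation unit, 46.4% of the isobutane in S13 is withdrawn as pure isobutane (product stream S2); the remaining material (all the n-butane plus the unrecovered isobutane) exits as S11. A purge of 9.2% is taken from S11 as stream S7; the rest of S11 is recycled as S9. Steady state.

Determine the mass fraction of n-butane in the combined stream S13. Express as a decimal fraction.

n-butane enters only via S5 and leaves only via the purge: 1975×0.274 = 0.092×(n-butane in S11), and the separation unit passes all n-butane, so n-butane in S13 = n-butane in S11 = 5882.1 kg/s.
isobutane in S13: m_A = 1975×0.726 + (1−0.092)·(1−0.464)·m_A, so m_A = 1433.8/0.5133 = 2793.3 kg/s.
S13 = 2793.3 + 5882.1 = 8675.4 kg/s.
n-butane fraction in S13 = 5882.1/8675.4 = 0.6780.

0.6780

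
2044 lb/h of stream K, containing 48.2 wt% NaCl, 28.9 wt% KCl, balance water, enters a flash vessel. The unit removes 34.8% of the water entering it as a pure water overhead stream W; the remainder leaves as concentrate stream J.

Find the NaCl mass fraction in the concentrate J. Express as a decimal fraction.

NaCl is not removed: 2044×0.482 = 985.21 lb/h of NaCl enters J.
water entering = 2044×0.229 = 468.08 lb/h; overhead removed = 0.348×468.08 = 162.89 lb/h.
Concentrate = 2044 − 162.89 = 1881.1 lb/h.
Mass fraction = 985.21/1881.1 = 0.524.

0.524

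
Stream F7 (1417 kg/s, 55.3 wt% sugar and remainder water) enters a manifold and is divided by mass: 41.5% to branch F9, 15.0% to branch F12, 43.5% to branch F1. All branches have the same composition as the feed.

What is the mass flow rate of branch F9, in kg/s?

588.1 kg/s

Branch F9 flow = 0.415×1417 = 588.05 kg/s.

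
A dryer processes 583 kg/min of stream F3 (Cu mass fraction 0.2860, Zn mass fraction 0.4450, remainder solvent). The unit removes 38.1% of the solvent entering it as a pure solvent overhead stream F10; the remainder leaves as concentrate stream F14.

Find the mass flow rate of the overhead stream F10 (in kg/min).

solvent entering = 583×0.269 = 156.83 kg/min; overhead removed = 0.381×156.83 = 59.751 kg/min.

59.75 kg/min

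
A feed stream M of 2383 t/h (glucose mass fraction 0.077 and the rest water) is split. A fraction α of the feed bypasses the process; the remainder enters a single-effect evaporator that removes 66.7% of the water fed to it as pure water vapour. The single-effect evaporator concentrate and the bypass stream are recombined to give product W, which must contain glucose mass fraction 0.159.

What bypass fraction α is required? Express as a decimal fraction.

0.162

All 2383×0.077 = 183.49 t/h of glucose reaches W, so W = 183.49/0.159 = 1154 t/h and vapour = 1229 t/h.
The evaporator receives (1−α)·2383 of feed at 0.923 water and removes 0.667 of that water:
0.667×0.923×(1−α)×2383 = 1229
(1−α) = 1229/1467.1 = 0.8377;  α = 0.1623.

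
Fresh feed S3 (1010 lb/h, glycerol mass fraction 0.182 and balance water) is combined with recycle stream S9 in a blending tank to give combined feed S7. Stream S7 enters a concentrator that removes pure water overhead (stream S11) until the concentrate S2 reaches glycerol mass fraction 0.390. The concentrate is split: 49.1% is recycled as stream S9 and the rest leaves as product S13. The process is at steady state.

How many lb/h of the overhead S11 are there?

Overall glycerol balance (none leaves overhead): glycerol in fresh feed = glycerol in product, i.e. 1010×0.182 = (1−0.491)·S2·0.390.
S2 = 183.82/(0.390×0.509) = 926 lb/h.
Recycle S9 = 0.491×926 = 454.67 lb/h.
Combined feed S7 = 1010 + 454.67 = 1464.7 lb/h.
Overhead S11 = S7 − S2 = 1464.7 − 926 = 538.67 lb/h.

538.7 lb/h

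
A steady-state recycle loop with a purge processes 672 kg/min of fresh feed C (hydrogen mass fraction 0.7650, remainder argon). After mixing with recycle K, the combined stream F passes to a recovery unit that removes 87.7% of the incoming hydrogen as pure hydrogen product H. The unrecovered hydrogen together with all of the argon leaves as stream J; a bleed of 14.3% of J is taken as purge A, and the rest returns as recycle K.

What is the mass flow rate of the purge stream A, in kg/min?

argon enters only via C and leaves only via the purge: 672×0.235 = 0.143×(argon in J), and the recovery unit passes all argon, so argon in F = argon in J = 1104.3 kg/min.
hydrogen in F: m_A = 672×0.765 + (1−0.143)·(1−0.877)·m_A, so m_A = 514.08/0.8946 = 574.65 kg/min.
J = (1−0.877)×574.65 + 1104.3 = 1175 kg/min.
Purge A = 0.143×1175 = 168.03 kg/min.

168 kg/min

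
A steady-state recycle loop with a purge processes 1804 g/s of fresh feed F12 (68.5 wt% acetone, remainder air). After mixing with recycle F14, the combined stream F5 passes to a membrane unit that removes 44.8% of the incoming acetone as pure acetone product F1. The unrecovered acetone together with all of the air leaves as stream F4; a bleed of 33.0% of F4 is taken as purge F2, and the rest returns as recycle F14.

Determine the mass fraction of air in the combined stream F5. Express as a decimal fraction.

air enters only via F12 and leaves only via the purge: 1804×0.315 = 0.330×(air in F4), and the membrane unit passes all air, so air in F5 = air in F4 = 1722 g/s.
acetone in F5: m_A = 1804×0.685 + (1−0.330)·(1−0.448)·m_A, so m_A = 1235.7/0.6302 = 1961 g/s.
F5 = 1961 + 1722 = 3683 g/s.
air fraction in F5 = 1722/3683 = 0.4676.

0.4676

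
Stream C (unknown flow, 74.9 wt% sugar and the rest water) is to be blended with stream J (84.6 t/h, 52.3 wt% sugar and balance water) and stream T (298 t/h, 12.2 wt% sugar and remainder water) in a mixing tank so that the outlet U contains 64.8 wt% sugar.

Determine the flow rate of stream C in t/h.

1657 t/h

Let C be the unknown flow. Total out = 382.6 + C.
sugar balance: 80.602 + 0.749·C = 0.648·(382.6 + C)
(0.749 − 0.648)·C = 0.648×382.6 − 80.602 = 167.32
C = 167.32 / 0.101 = 1656.7 t/h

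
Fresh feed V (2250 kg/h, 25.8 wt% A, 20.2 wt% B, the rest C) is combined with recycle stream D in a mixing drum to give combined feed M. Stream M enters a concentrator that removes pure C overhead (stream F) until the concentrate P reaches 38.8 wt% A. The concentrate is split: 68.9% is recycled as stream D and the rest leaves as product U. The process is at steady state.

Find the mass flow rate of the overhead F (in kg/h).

Overall A balance (none leaves overhead): A in fresh feed = A in product, i.e. 2250×0.258 = (1−0.689)·P·0.388.
P = 580.5/(0.388×0.311) = 4810.7 kg/h.
Recycle D = 0.689×4810.7 = 3314.6 kg/h.
Combined feed M = 2250 + 3314.6 = 5564.6 kg/h.
Overhead F = M − P = 5564.6 − 4810.7 = 753.87 kg/h.

753.9 kg/h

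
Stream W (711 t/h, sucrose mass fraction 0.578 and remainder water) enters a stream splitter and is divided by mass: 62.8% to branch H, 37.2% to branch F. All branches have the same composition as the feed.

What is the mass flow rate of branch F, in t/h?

264.5 t/h

Branch F flow = 0.372×711 = 264.49 t/h.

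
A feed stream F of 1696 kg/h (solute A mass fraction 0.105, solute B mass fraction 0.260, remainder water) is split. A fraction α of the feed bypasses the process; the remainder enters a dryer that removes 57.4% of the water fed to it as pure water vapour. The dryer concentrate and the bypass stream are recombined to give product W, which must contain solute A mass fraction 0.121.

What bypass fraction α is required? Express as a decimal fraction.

0.637

All 1696×0.105 = 178.08 kg/h of solute A reaches W, so W = 178.08/0.121 = 1471.7 kg/h and vapour = 224.26 kg/h.
The evaporator receives (1−α)·1696 of feed at 0.635 water and removes 0.574 of that water:
0.574×0.635×(1−α)×1696 = 224.26
(1−α) = 224.26/618.18 = 0.3628;  α = 0.6372.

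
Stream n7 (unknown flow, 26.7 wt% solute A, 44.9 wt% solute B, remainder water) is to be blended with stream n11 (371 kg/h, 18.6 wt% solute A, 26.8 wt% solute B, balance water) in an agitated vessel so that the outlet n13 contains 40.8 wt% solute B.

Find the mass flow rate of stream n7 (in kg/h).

1267 kg/h

Let n7 be the unknown flow. Total out = 371 + n7.
solute B balance: 99.428 + 0.449·n7 = 0.408·(371 + n7)
(0.449 − 0.408)·n7 = 0.408×371 − 99.428 = 51.94
n7 = 51.94 / 0.041 = 1266.8 kg/h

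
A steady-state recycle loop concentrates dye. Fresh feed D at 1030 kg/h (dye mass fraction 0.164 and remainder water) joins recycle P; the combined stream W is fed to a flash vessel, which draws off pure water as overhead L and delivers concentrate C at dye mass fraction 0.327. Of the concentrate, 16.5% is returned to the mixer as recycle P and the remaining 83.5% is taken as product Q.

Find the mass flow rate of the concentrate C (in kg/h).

618.7 kg/h

Overall dye balance (none leaves overhead): dye in fresh feed = dye in product, i.e. 1030×0.164 = (1−0.165)·C·0.327.
C = 168.92/(0.327×0.835) = 618.65 kg/h.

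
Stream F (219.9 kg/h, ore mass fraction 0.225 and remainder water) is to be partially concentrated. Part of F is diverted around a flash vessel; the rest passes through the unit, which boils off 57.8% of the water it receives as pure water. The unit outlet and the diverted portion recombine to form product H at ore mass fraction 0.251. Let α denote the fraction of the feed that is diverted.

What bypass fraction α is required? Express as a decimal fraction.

0.769

All 219.9×0.225 = 49.477 kg/h of ore reaches H, so H = 49.477/0.251 = 197.12 kg/h and vapour = 22.778 kg/h.
The evaporator receives (1−α)·219.9 of feed at 0.775 water and removes 0.578 of that water:
0.578×0.775×(1−α)×219.9 = 22.778
(1−α) = 22.778/98.504 = 0.2312;  α = 0.7688.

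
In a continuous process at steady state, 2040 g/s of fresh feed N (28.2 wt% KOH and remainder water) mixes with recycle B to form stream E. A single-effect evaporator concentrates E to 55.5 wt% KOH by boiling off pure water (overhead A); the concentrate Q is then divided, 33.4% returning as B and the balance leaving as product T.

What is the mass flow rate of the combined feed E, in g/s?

Overall KOH balance (none leaves overhead): KOH in fresh feed = KOH in product, i.e. 2040×0.282 = (1−0.334)·Q·0.555.
Q = 575.28/(0.555×0.666) = 1556.4 g/s.
Recycle B = 0.334×1556.4 = 519.83 g/s.
Combined feed E = 2040 + 519.83 = 2559.8 g/s.

2560 g/s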